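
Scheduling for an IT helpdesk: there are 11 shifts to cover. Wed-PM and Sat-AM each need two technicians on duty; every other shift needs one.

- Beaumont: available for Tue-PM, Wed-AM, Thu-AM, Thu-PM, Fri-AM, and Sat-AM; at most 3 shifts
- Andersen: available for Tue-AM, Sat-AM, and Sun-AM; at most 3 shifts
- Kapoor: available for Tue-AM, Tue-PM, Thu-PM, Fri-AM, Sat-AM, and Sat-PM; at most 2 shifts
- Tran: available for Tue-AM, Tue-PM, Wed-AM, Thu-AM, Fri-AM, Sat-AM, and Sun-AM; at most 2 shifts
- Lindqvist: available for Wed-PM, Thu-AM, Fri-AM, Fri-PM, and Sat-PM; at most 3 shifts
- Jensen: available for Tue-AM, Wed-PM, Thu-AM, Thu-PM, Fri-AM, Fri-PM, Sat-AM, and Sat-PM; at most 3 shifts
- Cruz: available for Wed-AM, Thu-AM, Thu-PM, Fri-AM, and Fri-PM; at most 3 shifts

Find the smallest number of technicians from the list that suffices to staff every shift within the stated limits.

13 slots to fill and no one can take more than 3, so at least ⌈13/3⌉ = 5 technicians are needed.
Beaumont, Andersen, Kapoor, Lindqvist, and Jensen alone can cover everything: Tue-AM→Andersen, Tue-PM→Beaumont, Wed-AM→Beaumont, Wed-PM→Lindqvist+Jensen, Thu-AM→Beaumont, Thu-PM→Kapoor, Fri-AM→Lindqvist, Fri-PM→Lindqvist, Sat-AM→Andersen+Jensen, Sat-PM→Kapoor, Sun-AM→Andersen.

5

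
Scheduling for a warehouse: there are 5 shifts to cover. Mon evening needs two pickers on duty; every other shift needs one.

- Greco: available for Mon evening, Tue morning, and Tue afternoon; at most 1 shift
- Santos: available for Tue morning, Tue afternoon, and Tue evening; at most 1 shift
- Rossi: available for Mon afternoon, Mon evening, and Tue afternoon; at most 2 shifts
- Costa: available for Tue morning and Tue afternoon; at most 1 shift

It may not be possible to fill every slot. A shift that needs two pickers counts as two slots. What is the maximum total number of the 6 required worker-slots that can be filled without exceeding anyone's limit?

Total capacity across all pickers is 1+1+2+1 = 5, and 6 slots are needed, so at most 5 can be filled.
An assignment achieving 5: Mon afternoon→Rossi, Mon evening→Greco+Rossi, Tue morning→Costa, Tue evening→Santos.
Loads: Greco 1/1, Santos 1/1, Rossi 2/2, Costa 1/1.

5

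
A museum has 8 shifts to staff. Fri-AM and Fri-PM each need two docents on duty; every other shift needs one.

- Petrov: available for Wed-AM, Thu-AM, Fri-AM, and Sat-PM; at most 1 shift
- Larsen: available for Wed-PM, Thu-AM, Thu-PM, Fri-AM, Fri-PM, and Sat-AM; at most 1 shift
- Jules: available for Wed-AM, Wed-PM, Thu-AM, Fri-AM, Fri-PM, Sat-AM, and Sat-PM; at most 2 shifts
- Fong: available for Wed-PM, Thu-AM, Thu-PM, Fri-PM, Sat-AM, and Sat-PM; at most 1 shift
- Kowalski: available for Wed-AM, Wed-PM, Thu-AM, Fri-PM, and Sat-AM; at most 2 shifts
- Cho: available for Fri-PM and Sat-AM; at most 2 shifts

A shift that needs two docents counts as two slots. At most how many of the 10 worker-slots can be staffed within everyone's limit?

Total capacity across all docents is 1+1+2+1+2+2 = 9, and 10 slots are needed, so at most 9 can be filled.
An assignment achieving 9: Wed-AM→Petrov, Wed-PM→Fong, Thu-AM→Kowalski, Thu-PM→Larsen, Fri-AM→Jules, Fri-PM→Kowalski+Cho, Sat-AM→Cho, Sat-PM→Jules.
Loads: Petrov 1/1, Larsen 1/1, Jules 2/2, Fong 1/1, Kowalski 2/2, Cho 2/2.

9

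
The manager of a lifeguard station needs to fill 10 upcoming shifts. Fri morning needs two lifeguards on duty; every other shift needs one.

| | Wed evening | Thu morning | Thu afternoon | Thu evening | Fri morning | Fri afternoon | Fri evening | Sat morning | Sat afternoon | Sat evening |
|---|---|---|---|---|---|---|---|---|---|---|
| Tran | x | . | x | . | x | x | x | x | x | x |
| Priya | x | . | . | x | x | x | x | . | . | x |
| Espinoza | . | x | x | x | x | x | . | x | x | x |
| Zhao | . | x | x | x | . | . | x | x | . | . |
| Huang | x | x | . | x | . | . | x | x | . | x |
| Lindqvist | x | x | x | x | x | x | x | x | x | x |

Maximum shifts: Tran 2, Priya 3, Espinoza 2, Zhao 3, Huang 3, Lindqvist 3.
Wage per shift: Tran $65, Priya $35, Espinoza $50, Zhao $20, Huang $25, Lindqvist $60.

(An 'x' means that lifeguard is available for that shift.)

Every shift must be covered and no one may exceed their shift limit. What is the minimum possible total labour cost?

Picking the cheapest available lifeguard for each shift independently would cost $320, but that ignores the shift limits.
An optimal schedule: Wed evening→Huang, Thu morning→Zhao, Thu afternoon→Zhao, Thu evening→Zhao, Fri morning→Priya+Espinoza, Fri afternoon→Priya, Fri evening→Huang, Sat morning→Huang, Sat afternoon→Espinoza, Sat evening→Priya.
Total: 25 + 20 + 20 + 20 + 35 + 50 + 35 + 25 + 25 + 50 + 35 = $340.

$340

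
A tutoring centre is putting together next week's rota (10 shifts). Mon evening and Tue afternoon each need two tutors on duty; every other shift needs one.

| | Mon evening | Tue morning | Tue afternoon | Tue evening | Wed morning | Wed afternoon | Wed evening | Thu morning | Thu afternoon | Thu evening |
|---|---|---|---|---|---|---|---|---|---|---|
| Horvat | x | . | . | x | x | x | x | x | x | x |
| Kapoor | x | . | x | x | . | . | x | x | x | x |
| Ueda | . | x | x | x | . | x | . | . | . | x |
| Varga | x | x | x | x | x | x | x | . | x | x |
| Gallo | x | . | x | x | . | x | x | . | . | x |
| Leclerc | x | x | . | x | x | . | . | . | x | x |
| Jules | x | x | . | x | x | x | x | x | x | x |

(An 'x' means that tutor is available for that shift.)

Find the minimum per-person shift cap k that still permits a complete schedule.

2

With 7 tutors and 12 worker-slots to fill, someone must work at least ⌈12/7⌉ = 2 shifts, so k ≥ 2.
k = 2 works: Mon evening→Leclerc+Jules, Tue morning→Ueda, Tue afternoon→Varga+Gallo, Tue evening→Varga, Wed morning→Horvat, Wed afternoon→Ueda, Wed evening→Kapoor, Thu morning→Horvat, Thu afternoon→Kapoor, Thu evening→Gallo.
Loads: Horvat 2, Kapoor 2, Ueda 2, Varga 2, Gallo 2, Leclerc 1, Jules 1 — all ≤ 2.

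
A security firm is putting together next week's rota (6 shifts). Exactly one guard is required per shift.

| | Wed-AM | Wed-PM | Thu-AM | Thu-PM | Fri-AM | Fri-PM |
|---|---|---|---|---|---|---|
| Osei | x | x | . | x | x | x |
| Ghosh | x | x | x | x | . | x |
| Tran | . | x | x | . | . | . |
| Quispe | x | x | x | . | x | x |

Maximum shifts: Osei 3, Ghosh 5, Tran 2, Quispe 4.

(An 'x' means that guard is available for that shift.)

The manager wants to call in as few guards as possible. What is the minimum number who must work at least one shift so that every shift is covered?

2

6 slots to fill and no one can take more than 5, so at least ⌈6/5⌉ = 2 guards are needed.
Osei and Ghosh alone can cover everything: Wed-AM→Osei, Wed-PM→Osei, Thu-AM→Ghosh, Thu-PM→Ghosh, Fri-AM→Osei, Fri-PM→Ghosh.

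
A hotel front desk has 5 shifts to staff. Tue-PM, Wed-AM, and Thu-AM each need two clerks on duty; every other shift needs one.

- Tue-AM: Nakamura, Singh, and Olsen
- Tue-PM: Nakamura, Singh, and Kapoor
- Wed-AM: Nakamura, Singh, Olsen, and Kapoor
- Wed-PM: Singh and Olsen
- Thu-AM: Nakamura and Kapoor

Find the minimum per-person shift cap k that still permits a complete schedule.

2

With 4 clerks and 8 worker-slots to fill, someone must work at least ⌈8/4⌉ = 2 shifts, so k ≥ 2.
k = 2 works: Tue-AM→Olsen, Tue-PM→Nakamura+Singh, Wed-AM→Olsen+Kapoor, Wed-PM→Singh, Thu-AM→Nakamura+Kapoor.
Loads: Nakamura 2, Singh 2, Olsen 2, Kapoor 2 — all ≤ 2.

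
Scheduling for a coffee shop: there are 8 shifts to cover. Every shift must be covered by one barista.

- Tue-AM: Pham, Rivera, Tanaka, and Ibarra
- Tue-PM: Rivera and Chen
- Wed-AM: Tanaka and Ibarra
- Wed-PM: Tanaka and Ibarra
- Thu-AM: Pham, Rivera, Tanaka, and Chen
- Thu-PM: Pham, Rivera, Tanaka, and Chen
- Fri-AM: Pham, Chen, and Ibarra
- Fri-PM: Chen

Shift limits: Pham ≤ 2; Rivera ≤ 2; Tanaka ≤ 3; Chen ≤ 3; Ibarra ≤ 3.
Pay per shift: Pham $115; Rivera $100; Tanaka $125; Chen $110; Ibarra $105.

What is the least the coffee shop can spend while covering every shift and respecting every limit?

$845

Fri-PM can only be covered by Chen, so that assignment is forced.
Picking the cheapest available barista for each shift independently would cost $825, but that ignores the shift limits.
An optimal schedule: Tue-AM→Rivera, Tue-PM→Rivera, Wed-AM→Ibarra, Wed-PM→Ibarra, Thu-AM→Chen, Thu-PM→Chen, Fri-AM→Ibarra, Fri-PM→Chen.
Total: 100 + 100 + 105 + 105 + 110 + 110 + 105 + 110 = $845.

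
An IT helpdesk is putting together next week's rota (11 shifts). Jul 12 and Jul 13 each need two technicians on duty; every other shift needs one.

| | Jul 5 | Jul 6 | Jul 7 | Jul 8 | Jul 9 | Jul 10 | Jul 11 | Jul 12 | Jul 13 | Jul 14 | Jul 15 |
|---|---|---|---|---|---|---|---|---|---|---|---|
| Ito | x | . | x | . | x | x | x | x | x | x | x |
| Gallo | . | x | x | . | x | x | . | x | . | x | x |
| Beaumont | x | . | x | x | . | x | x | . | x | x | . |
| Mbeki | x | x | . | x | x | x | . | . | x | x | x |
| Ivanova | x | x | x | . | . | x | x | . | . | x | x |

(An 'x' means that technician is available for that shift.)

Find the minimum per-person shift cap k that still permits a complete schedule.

With 5 technicians and 13 worker-slots to fill, someone must work at least ⌈13/5⌉ = 3 shifts, so k ≥ 3.
k = 3 works: Jul 5→Beaumont, Jul 6→Gallo, Jul 7→Gallo, Jul 8→Beaumont, Jul 9→Ito, Jul 10→Mbeki, Jul 11→Ito, Jul 12→Ito+Gallo, Jul 13→Beaumont+Mbeki, Jul 14→Ivanova, Jul 15→Mbeki.
Loads: Ito 3, Gallo 3, Beaumont 3, Mbeki 3, Ivanova 1 — all ≤ 3.

3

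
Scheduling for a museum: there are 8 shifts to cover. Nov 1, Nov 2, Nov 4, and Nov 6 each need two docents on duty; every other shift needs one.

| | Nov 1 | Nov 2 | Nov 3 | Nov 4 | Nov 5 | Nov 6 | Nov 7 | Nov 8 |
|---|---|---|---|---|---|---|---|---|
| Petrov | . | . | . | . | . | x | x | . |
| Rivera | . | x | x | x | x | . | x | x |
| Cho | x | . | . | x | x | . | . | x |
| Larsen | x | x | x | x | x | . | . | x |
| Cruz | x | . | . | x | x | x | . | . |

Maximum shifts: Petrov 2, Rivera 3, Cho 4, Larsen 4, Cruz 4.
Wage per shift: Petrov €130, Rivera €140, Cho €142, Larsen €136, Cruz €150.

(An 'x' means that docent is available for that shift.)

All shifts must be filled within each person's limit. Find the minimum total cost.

Nov 2 can only be covered by Rivera and Larsen, so that assignment is forced.
Nov 6 can only be covered by Petrov and Cruz, so that assignment is forced.
Picking the cheapest available docent for each shift independently would cost €1648, but that ignores the shift limits.
An optimal schedule: Nov 1→Larsen+Cho, Nov 2→Larsen+Rivera, Nov 3→Larsen, Nov 4→Rivera+Cho, Nov 5→Rivera, Nov 6→Petrov+Cruz, Nov 7→Petrov, Nov 8→Larsen.
Total: 136 + 142 + 136 + 140 + 136 + 140 + 142 + 140 + 130 + 150 + 130 + 136 = €1658.

€1658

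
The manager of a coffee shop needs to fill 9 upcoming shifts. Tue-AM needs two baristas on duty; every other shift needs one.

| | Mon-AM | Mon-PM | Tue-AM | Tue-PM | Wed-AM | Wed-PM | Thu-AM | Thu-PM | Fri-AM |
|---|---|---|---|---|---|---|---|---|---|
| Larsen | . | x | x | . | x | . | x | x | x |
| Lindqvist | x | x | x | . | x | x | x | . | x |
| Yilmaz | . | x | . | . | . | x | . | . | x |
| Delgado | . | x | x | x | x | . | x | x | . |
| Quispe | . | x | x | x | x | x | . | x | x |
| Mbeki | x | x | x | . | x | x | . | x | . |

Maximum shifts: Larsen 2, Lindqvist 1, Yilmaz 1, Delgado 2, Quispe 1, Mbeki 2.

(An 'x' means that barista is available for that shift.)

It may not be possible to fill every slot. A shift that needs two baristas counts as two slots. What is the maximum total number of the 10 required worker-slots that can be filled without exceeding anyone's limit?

9

Total capacity across all baristas is 2+1+1+2+1+2 = 9, and 10 slots are needed, so at most 9 can be filled.
An assignment achieving 9: Mon-AM→Lindqvist, Tue-AM→Delgado+Mbeki, Tue-PM→Delgado, Wed-AM→Mbeki, Wed-PM→Yilmaz, Thu-AM→Larsen, Thu-PM→Larsen, Fri-AM→Quispe.
Loads: Larsen 2/2, Lindqvist 1/1, Yilmaz 1/1, Delgado 2/2, Quispe 1/1, Mbeki 2/2.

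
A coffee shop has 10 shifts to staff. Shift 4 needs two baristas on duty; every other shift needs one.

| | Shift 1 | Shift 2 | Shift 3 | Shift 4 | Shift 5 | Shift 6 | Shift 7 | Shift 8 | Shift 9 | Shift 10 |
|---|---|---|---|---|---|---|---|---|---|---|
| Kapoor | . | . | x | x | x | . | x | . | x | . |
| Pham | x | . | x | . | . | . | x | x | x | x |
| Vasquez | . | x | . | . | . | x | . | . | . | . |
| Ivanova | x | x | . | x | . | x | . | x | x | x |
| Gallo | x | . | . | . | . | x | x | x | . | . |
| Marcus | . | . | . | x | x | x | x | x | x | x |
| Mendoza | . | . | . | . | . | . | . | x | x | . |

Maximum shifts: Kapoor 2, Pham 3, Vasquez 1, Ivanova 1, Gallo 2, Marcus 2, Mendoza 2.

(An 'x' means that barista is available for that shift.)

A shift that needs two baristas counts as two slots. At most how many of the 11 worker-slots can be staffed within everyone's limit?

Total capacity across all baristas is 2+3+1+1+2+2+2 = 13, and 11 slots are needed, so at most 11 can be filled.
An assignment achieving 11: Shift 1→Pham, Shift 2→Vasquez, Shift 3→Kapoor, Shift 4→Ivanova+Marcus, Shift 5→Kapoor, Shift 6→Gallo, Shift 7→Pham, Shift 8→Gallo, Shift 9→Marcus, Shift 10→Pham.
Loads: Kapoor 2/2, Pham 3/3, Vasquez 1/1, Ivanova 1/1, Gallo 2/2, Marcus 2/2, Mendoza 0/2.

11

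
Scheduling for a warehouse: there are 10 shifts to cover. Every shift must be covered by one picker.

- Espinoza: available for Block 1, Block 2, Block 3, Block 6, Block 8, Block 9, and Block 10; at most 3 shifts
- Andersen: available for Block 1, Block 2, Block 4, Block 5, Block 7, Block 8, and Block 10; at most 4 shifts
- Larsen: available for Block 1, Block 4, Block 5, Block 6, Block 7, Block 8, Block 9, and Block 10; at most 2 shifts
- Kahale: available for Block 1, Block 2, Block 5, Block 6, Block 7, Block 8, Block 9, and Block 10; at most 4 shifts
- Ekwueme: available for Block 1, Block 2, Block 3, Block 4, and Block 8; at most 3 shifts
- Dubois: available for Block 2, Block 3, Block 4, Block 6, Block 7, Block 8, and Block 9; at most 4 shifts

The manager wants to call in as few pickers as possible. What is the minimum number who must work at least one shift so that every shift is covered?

3

10 slots to fill and no one can take more than 4, so at least ⌈10/4⌉ = 3 pickers are needed.
Espinoza, Andersen, and Kahale alone can cover everything: Block 1→Andersen, Block 2→Kahale, Block 3→Espinoza, Block 4→Andersen, Block 5→Andersen, Block 6→Espinoza, Block 7→Andersen, Block 8→Kahale, Block 9→Espinoza, Block 10→Kahale.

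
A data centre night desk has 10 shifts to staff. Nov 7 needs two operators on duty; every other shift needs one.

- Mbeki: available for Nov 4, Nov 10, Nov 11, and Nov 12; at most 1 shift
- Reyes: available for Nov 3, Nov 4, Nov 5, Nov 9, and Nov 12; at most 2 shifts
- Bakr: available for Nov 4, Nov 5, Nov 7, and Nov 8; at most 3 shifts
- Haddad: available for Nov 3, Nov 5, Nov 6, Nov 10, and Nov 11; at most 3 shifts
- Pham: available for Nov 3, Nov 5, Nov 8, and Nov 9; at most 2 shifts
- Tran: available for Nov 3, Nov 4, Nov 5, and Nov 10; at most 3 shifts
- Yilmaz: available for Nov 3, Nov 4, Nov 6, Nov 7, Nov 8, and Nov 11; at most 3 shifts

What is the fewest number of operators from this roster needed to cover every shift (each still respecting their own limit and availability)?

11 slots to fill and no one can take more than 3, so at least ⌈11/3⌉ = 4 operators are needed.
Reyes, Bakr, Haddad, and Yilmaz alone can cover everything: Nov 3→Yilmaz, Nov 4→Yilmaz, Nov 5→Bakr, Nov 6→Haddad, Nov 7→Bakr+Yilmaz, Nov 8→Bakr, Nov 9→Reyes, Nov 10→Haddad, Nov 11→Haddad, Nov 12→Reyes.

4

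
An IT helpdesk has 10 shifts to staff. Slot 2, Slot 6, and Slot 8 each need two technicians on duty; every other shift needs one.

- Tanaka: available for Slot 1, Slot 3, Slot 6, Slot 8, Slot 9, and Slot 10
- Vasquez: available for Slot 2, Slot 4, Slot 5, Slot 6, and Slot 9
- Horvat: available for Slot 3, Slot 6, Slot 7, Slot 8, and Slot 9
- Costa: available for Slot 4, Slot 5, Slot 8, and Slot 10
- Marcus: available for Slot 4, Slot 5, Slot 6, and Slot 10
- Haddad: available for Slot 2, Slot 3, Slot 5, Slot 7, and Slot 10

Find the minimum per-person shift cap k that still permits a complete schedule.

With 6 technicians and 13 worker-slots to fill, someone must work at least ⌈13/6⌉ = 3 shifts, so k ≥ 3.
k = 3 works: Slot 1→Tanaka, Slot 2→Vasquez+Haddad, Slot 3→Tanaka, Slot 4→Vasquez, Slot 5→Costa, Slot 6→Horvat+Marcus, Slot 7→Horvat, Slot 8→Tanaka+Horvat, Slot 9→Vasquez, Slot 10→Costa.
Loads: Tanaka 3, Vasquez 3, Horvat 3, Costa 2, Marcus 1, Haddad 1 — all ≤ 3.

3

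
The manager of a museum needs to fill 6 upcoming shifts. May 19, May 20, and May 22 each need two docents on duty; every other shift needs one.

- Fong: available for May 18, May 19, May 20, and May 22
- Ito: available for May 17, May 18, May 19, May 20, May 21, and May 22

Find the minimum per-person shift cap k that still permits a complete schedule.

With 2 docents and 9 worker-slots to fill, someone must work at least ⌈9/2⌉ = 5 shifts, so k ≥ 5.
k = 5 works: May 17→Ito, May 18→Fong, May 19→Fong+Ito, May 20→Fong+Ito, May 21→Ito, May 22→Fong+Ito.
Loads: Fong 4, Ito 5 — all ≤ 5.

5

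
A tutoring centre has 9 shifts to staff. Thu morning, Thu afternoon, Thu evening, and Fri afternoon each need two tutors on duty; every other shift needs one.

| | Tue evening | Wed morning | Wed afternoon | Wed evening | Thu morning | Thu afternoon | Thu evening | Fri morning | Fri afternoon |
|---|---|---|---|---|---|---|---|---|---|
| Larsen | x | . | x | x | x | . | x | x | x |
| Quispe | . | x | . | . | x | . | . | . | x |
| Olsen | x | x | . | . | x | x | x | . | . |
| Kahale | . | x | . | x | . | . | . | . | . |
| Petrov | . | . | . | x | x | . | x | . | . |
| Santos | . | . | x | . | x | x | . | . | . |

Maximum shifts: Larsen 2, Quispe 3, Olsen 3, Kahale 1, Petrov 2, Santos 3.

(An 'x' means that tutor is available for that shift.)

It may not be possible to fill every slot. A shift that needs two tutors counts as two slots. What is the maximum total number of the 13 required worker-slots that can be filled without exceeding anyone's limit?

Total capacity across all tutors is 2+3+3+1+2+3 = 14, and 13 slots are needed, so at most 13 can be filled.
An assignment achieving 13: Tue evening→Olsen, Wed morning→Quispe, Wed afternoon→Santos, Wed evening→Kahale, Thu morning→Quispe+Petrov, Thu afternoon→Olsen+Santos, Thu evening→Olsen+Petrov, Fri morning→Larsen, Fri afternoon→Larsen+Quispe.
Loads: Larsen 2/2, Quispe 3/3, Olsen 3/3, Kahale 1/1, Petrov 2/2, Santos 2/3.

13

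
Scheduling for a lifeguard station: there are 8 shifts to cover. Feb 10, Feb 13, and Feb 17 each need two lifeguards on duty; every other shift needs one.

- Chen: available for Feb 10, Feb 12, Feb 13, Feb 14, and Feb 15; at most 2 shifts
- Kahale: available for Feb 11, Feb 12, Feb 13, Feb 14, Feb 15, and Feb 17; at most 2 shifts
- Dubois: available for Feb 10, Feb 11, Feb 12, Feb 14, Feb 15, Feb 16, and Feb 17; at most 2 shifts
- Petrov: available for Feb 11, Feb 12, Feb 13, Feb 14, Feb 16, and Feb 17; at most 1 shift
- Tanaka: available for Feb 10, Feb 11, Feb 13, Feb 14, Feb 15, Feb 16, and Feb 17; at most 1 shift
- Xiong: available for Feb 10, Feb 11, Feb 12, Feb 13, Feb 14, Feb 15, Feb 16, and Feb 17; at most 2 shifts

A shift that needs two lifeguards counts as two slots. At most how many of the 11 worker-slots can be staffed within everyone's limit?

Total capacity across all lifeguards is 2+2+2+1+1+2 = 10, and 11 slots are needed, so at most 10 can be filled.
An assignment achieving 10: Feb 10→Chen+Dubois, Feb 11→Kahale, Feb 12→Chen, Feb 13→Kahale+Petrov, Feb 14→Xiong, Feb 15→Tanaka, Feb 16→Dubois, Feb 17→Xiong.
Loads: Chen 2/2, Kahale 2/2, Dubois 2/2, Petrov 1/1, Tanaka 1/1, Xiong 2/2.

10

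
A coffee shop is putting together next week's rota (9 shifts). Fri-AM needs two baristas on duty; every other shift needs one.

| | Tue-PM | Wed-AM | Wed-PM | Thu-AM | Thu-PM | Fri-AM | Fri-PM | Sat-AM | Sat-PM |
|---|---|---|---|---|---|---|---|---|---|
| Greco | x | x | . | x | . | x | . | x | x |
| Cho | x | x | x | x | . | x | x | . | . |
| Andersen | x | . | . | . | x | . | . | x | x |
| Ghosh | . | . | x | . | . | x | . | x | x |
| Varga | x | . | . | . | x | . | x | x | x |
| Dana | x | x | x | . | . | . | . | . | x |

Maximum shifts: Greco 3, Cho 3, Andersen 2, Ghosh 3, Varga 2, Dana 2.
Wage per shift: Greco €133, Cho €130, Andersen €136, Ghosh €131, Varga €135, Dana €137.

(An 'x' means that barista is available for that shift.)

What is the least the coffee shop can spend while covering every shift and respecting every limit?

€1317

Picking the cheapest available barista for each shift independently would cost €1308, but that ignores the shift limits.
An optimal schedule: Tue-PM→Greco, Wed-AM→Cho, Wed-PM→Ghosh, Thu-AM→Cho, Thu-PM→Varga, Fri-AM→Ghosh+Greco, Fri-PM→Cho, Sat-AM→Ghosh, Sat-PM→Greco.
Total: 133 + 130 + 131 + 130 + 135 + 131 + 133 + 130 + 131 + 133 = €1317.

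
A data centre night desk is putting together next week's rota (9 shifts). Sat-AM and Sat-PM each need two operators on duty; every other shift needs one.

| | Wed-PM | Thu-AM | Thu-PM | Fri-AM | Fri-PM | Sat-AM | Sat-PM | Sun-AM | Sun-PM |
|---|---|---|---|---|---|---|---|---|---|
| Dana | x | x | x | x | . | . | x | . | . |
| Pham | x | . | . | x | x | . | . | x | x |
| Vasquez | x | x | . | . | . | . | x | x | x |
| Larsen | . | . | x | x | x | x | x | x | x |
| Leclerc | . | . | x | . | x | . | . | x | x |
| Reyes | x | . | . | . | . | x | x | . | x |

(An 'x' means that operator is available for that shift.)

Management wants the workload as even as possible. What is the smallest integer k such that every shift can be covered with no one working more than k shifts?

2

With 6 operators and 11 worker-slots to fill, someone must work at least ⌈11/6⌉ = 2 shifts, so k ≥ 2.
k = 2 works: Wed-PM→Vasquez, Thu-AM→Dana, Thu-PM→Dana, Fri-AM→Pham, Fri-PM→Pham, Sat-AM→Larsen+Reyes, Sat-PM→Larsen+Reyes, Sun-AM→Vasquez, Sun-PM→Leclerc.
Loads: Dana 2, Pham 2, Vasquez 2, Larsen 2, Leclerc 1, Reyes 2 — all ≤ 2.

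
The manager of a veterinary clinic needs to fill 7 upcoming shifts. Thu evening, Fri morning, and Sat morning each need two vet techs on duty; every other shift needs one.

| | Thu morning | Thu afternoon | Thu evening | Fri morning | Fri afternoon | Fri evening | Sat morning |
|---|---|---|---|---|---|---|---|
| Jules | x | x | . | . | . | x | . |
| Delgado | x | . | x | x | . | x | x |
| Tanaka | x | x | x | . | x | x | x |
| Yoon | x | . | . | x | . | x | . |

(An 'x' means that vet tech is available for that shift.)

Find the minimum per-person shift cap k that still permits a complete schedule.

3

With 4 vet techs and 10 worker-slots to fill, someone must work at least ⌈10/4⌉ = 3 shifts, so k ≥ 3.
k = 3 works: Thu morning→Jules, Thu afternoon→Jules, Thu evening→Delgado+Tanaka, Fri morning→Delgado+Yoon, Fri afternoon→Tanaka, Fri evening→Jules, Sat morning→Delgado+Tanaka.
Loads: Jules 3, Delgado 3, Tanaka 3, Yoon 1 — all ≤ 3.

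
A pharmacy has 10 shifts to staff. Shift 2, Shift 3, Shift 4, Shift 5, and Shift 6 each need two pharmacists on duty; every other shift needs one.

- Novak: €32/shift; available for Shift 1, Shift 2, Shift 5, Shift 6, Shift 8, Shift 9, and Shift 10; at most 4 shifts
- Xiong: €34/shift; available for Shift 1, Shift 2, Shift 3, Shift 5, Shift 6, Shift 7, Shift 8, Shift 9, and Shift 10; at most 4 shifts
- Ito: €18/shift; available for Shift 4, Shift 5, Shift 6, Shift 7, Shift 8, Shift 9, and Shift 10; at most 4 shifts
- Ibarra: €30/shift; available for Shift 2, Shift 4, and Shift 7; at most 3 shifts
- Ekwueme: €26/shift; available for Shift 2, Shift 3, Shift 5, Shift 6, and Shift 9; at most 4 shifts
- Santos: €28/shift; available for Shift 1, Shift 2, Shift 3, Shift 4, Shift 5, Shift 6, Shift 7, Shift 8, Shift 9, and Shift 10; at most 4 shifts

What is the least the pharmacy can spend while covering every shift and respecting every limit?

€378

Picking the cheapest available pharmacist for each shift independently would cost €342, but that ignores the shift limits.
An optimal schedule: Shift 1→Santos, Shift 2→Ekwueme+Ibarra, Shift 3→Ekwueme+Santos, Shift 4→Ito+Ibarra, Shift 5→Ekwueme+Santos, Shift 6→Ekwueme+Santos, Shift 7→Ibarra, Shift 8→Ito, Shift 9→Ito, Shift 10→Ito.
Total: 28 + 26 + 30 + 26 + 28 + 18 + 30 + 26 + 28 + 26 + 28 + 30 + 18 + 18 + 18 = €378.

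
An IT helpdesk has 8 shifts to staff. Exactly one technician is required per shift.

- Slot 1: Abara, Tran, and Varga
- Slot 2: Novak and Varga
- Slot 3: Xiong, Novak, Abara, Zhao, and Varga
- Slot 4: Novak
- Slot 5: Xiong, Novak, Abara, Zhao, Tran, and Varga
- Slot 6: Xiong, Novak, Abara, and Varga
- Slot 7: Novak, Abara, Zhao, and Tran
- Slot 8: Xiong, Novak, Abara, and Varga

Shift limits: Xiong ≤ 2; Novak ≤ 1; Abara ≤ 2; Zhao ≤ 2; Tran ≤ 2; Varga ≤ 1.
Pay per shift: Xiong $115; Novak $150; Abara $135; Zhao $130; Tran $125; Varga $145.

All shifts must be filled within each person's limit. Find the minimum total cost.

$1035

Slot 4 can only be covered by Novak, so that assignment is forced.
Picking the cheapest available technician for each shift independently would cost $1005, but that ignores the shift limits.
An optimal schedule: Slot 1→Tran, Slot 2→Varga, Slot 3→Zhao, Slot 4→Novak, Slot 5→Zhao, Slot 6→Xiong, Slot 7→Tran, Slot 8→Xiong.
Total: 125 + 145 + 130 + 150 + 130 + 115 + 125 + 115 = $1035.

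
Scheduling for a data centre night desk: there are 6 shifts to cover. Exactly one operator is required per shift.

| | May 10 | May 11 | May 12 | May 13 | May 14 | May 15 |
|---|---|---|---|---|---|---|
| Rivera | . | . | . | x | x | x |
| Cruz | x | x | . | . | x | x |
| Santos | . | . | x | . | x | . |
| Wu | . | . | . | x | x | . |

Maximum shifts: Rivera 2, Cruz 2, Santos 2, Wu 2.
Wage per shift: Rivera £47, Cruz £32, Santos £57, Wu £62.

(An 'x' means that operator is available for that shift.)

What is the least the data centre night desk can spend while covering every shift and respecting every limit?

May 10 can only be covered by Cruz, so that assignment is forced.
May 11 can only be covered by Cruz, so that assignment is forced.
May 12 can only be covered by Santos, so that assignment is forced.
Picking the cheapest available operator for each shift independently would cost £232, but that ignores the shift limits.
An optimal schedule: May 10→Cruz, May 11→Cruz, May 12→Santos, May 13→Rivera, May 14→Santos, May 15→Rivera.
Total: 32 + 32 + 57 + 47 + 57 + 47 = £272.

£272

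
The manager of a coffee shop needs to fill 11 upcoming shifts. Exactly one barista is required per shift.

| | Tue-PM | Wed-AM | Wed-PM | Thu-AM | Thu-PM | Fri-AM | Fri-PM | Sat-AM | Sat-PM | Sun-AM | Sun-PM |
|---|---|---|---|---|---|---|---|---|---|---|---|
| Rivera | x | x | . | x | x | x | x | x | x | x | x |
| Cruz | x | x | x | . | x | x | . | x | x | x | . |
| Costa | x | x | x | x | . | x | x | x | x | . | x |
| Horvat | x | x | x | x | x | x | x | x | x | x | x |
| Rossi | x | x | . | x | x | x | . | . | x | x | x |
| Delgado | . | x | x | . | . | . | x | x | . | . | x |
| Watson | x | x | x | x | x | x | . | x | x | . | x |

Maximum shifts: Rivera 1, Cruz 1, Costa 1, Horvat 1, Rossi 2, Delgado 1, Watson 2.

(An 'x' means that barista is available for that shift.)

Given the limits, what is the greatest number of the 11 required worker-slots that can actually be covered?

9

Total capacity across all baristas is 1+1+1+1+2+1+2 = 9, and 11 slots are needed, so at most 9 can be filled.
An assignment achieving 9: Tue-PM→Rossi, Wed-PM→Costa, Thu-AM→Horvat, Thu-PM→Rossi, Fri-AM→Watson, Fri-PM→Rivera, Sat-AM→Delgado, Sat-PM→Watson, Sun-AM→Cruz.
Loads: Rivera 1/1, Cruz 1/1, Costa 1/1, Horvat 1/1, Rossi 2/2, Delgado 1/1, Watson 2/2.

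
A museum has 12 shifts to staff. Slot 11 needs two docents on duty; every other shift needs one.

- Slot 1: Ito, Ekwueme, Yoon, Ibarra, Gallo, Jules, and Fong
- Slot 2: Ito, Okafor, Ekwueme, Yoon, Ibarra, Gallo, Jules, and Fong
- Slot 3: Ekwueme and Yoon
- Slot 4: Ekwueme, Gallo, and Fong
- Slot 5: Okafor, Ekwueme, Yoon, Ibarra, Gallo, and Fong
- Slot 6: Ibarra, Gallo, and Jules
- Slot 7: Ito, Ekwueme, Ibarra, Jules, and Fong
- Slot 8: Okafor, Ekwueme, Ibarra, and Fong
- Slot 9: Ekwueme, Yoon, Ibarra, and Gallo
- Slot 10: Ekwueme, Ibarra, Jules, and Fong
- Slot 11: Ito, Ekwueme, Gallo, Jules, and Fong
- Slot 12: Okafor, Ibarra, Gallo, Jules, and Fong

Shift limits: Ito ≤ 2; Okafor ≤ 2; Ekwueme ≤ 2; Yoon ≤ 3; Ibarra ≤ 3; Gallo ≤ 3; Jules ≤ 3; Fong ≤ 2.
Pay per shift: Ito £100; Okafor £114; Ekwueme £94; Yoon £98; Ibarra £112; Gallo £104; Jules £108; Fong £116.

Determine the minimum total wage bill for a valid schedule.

£1318

Picking the cheapest available docent for each shift independently would cost £1248, but that ignores the shift limits.
An optimal schedule: Slot 1→Yoon, Slot 2→Jules, Slot 3→Ekwueme, Slot 4→Gallo, Slot 5→Yoon, Slot 6→Gallo, Slot 7→Ito, Slot 8→Ekwueme, Slot 9→Yoon, Slot 10→Jules, Slot 11→Ito+Jules, Slot 12→Gallo.
Total: 98 + 108 + 94 + 104 + 98 + 104 + 100 + 94 + 98 + 108 + 100 + 108 + 104 = £1318.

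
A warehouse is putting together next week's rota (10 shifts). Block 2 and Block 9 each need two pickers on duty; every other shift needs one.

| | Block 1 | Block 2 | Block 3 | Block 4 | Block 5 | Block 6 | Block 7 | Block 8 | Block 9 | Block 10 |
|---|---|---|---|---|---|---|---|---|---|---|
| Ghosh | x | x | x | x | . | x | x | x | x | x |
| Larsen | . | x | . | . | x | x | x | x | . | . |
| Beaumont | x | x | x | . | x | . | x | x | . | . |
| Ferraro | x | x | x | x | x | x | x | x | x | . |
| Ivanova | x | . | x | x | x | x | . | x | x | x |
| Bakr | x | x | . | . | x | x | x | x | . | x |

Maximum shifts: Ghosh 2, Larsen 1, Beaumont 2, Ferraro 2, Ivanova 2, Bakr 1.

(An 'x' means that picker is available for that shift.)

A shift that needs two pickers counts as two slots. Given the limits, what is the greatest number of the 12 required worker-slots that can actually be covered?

10

Total capacity across all pickers is 2+1+2+2+2+1 = 10, and 12 slots are needed, so at most 10 can be filled.
An assignment achieving 10: Block 1→Beaumont, Block 2→Larsen+Ferraro, Block 3→Beaumont, Block 4→Ghosh, Block 5→Ivanova, Block 6→Bakr, Block 9→Ghosh+Ferraro, Block 10→Ivanova.
Loads: Ghosh 2/2, Larsen 1/1, Beaumont 2/2, Ferraro 2/2, Ivanova 2/2, Bakr 1/1.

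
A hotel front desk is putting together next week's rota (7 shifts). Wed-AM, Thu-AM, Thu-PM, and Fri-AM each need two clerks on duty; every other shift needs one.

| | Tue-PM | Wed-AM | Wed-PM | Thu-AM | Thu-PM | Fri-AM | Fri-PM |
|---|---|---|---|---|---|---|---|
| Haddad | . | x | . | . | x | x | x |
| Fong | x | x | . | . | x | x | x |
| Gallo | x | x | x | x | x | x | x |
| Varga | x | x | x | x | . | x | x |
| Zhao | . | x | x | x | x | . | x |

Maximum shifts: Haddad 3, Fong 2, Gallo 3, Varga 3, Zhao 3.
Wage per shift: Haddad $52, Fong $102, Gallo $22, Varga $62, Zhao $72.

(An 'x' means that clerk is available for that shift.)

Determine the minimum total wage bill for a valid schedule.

$552

Picking the cheapest available clerk for each shift independently would cost $372, but that ignores the shift limits.
An optimal schedule: Tue-PM→Gallo, Wed-AM→Varga+Zhao, Wed-PM→Gallo, Thu-AM→Gallo+Varga, Thu-PM→Haddad+Zhao, Fri-AM→Haddad+Varga, Fri-PM→Haddad.
Total: 22 + 62 + 72 + 22 + 22 + 62 + 52 + 72 + 52 + 62 + 52 = $552.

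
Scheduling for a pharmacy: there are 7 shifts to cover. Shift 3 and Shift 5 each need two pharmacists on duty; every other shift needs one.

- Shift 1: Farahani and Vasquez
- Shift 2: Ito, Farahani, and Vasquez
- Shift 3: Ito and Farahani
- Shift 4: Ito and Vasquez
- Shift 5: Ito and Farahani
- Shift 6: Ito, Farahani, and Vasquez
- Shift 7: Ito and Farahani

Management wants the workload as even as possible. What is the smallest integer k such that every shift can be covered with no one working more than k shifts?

3

With 3 pharmacists and 9 worker-slots to fill, someone must work at least ⌈9/3⌉ = 3 shifts, so k ≥ 3.
k = 3 works: Shift 1→Farahani, Shift 2→Vasquez, Shift 3→Ito+Farahani, Shift 4→Vasquez, Shift 5→Ito+Farahani, Shift 6→Vasquez, Shift 7→Ito.
Loads: Ito 3, Farahani 3, Vasquez 3 — all ≤ 3.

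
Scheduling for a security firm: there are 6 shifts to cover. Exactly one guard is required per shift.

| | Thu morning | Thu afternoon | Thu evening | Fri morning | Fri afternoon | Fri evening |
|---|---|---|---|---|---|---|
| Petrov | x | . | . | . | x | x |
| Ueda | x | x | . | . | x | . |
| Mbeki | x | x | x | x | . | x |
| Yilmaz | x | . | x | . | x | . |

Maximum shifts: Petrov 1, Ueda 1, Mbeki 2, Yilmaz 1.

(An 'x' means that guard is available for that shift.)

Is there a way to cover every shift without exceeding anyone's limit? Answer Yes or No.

Total capacity is 1+1+2+1 = 5 but 6 worker-slots are needed — infeasible.

No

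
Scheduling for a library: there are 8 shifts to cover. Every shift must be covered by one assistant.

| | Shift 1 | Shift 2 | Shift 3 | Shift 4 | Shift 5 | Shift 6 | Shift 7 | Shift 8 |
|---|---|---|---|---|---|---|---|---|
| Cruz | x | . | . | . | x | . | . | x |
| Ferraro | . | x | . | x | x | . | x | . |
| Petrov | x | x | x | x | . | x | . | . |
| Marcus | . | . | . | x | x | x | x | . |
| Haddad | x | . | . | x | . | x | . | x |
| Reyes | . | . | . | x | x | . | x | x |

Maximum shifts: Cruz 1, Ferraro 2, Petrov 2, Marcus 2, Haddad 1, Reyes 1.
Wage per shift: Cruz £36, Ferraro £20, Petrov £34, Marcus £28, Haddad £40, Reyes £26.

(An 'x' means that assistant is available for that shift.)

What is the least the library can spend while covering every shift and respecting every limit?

Shift 3 can only be covered by Petrov, so that assignment is forced.
Picking the cheapest available assistant for each shift independently would cost £202, but that ignores the shift limits.
An optimal schedule: Shift 1→Petrov, Shift 2→Ferraro, Shift 3→Petrov, Shift 4→Marcus, Shift 5→Cruz, Shift 6→Marcus, Shift 7→Ferraro, Shift 8→Reyes.
Total: 34 + 20 + 34 + 28 + 36 + 28 + 20 + 26 = £226.

£226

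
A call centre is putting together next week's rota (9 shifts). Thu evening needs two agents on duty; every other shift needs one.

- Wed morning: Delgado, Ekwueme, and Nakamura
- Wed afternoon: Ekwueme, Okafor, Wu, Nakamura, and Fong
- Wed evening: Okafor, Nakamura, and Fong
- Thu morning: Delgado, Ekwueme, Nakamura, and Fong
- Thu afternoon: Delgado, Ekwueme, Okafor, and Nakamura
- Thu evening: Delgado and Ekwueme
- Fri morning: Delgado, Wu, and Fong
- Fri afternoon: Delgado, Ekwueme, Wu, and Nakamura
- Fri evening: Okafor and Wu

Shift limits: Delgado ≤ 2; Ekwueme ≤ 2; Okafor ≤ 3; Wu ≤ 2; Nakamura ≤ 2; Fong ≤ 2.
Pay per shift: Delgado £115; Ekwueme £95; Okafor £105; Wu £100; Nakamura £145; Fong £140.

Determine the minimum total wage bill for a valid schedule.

£1075

Thu evening can only be covered by Delgado and Ekwueme, so that assignment is forced.
Picking the cheapest available agent for each shift independently would cost £990, but that ignores the shift limits.
An optimal schedule: Wed morning→Ekwueme, Wed afternoon→Okafor, Wed evening→Okafor, Thu morning→Fong, Thu afternoon→Okafor, Thu evening→Ekwueme+Delgado, Fri morning→Wu, Fri afternoon→Delgado, Fri evening→Wu.
Total: 95 + 105 + 105 + 140 + 105 + 95 + 115 + 100 + 115 + 100 = £1075.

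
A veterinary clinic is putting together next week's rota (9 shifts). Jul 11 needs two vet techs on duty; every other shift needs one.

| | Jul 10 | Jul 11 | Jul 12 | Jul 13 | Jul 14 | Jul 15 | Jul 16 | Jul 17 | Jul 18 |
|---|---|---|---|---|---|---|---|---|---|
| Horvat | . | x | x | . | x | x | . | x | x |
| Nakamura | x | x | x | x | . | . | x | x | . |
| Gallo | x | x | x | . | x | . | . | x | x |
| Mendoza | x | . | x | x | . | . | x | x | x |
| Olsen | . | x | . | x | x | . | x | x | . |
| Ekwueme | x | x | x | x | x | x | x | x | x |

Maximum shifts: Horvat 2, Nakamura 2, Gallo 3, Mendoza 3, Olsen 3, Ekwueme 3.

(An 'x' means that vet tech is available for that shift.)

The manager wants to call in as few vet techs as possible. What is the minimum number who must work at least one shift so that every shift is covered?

4

10 slots to fill and no one can take more than 3, so at least ⌈10/3⌉ = 4 vet techs are needed.
Horvat, Nakamura, Gallo, and Mendoza alone can cover everything: Jul 10→Gallo, Jul 11→Nakamura+Gallo, Jul 12→Mendoza, Jul 13→Nakamura, Jul 14→Horvat, Jul 15→Horvat, Jul 16→Mendoza, Jul 17→Mendoza, Jul 18→Gallo.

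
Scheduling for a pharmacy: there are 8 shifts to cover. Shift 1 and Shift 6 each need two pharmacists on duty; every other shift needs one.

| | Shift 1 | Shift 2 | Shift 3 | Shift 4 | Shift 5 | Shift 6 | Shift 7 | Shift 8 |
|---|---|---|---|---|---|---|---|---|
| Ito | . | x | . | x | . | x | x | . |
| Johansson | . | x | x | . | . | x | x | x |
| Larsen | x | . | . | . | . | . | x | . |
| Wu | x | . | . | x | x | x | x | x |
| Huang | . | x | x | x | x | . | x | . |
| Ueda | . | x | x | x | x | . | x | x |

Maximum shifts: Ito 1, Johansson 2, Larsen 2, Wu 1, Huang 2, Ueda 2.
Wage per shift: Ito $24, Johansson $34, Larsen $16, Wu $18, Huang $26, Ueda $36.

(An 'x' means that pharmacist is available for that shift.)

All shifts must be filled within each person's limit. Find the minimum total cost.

Shift 1 can only be covered by Larsen and Wu, so that assignment is forced.
Picking the cheapest available pharmacist for each shift independently would cost $196, but that ignores the shift limits.
An optimal schedule: Shift 1→Larsen+Wu, Shift 2→Huang, Shift 3→Johansson, Shift 4→Ueda, Shift 5→Huang, Shift 6→Ito+Johansson, Shift 7→Larsen, Shift 8→Ueda.
Total: 16 + 18 + 26 + 34 + 36 + 26 + 24 + 34 + 16 + 36 = $266.

$266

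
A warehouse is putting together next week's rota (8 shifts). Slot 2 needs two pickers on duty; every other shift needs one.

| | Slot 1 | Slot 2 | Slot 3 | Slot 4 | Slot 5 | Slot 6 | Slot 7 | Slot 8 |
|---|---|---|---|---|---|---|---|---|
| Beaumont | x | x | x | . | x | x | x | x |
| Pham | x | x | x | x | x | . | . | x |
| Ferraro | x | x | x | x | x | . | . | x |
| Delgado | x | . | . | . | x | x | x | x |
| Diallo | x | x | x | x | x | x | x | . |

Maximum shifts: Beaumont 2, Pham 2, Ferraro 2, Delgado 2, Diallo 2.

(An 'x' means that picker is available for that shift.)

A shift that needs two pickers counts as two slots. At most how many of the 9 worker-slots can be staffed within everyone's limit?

Total capacity across all pickers is 2+2+2+2+2 = 10, and 9 slots are needed, so at most 9 can be filled.
An assignment achieving 9: Slot 1→Delgado, Slot 2→Pham+Ferraro, Slot 3→Ferraro, Slot 4→Pham, Slot 5→Diallo, Slot 6→Beaumont, Slot 7→Beaumont, Slot 8→Delgado.
Loads: Beaumont 2/2, Pham 2/2, Ferraro 2/2, Delgado 2/2, Diallo 1/2.

9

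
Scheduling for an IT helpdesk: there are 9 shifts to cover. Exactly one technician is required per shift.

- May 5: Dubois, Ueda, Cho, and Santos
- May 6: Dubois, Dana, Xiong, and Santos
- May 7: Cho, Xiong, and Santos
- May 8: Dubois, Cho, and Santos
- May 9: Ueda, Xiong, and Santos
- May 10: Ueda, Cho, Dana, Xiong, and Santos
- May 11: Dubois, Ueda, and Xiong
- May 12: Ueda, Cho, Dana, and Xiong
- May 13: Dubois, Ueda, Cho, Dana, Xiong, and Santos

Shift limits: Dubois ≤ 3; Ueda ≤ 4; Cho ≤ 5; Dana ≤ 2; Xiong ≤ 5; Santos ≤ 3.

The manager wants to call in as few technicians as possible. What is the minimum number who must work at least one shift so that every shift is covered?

2

9 slots to fill and no one can take more than 5, so at least ⌈9/5⌉ = 2 technicians are needed.
Cho and Xiong alone can cover everything: May 5→Cho, May 6→Xiong, May 7→Cho, May 8→Cho, May 9→Xiong, May 10→Cho, May 11→Xiong, May 12→Cho, May 13→Xiong.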